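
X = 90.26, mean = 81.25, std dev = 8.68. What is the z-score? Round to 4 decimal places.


z = (X - mu) / sigma
X - mu = 90.26 - 81.25 = 9.01
z = 9.01 / 8.68 = 901/868 ≈ 1.038018

1.0380


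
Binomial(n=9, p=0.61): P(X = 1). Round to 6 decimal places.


P = C(n,k) * p^k * (1-p)^(n-k)
C(9,1) = 9
p^k = 0.61^1 = 0.61
(1-p)^(n-k) = 0.39^8 ≈ 0.0005352009
P = 9 * 0.61 * 0.0005352009 ≈ 0.002938

0.002938


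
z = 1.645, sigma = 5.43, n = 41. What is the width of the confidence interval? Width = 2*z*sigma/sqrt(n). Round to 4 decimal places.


width = 2*z*sigma/sqrt(n)
2*z*sigma = 2 * 1.645 * 5.43 = 17.8647
sqrt(41) ≈ 6.403124
width = 17.8647 / 6.403124 ≈ 2.789997

2.7900


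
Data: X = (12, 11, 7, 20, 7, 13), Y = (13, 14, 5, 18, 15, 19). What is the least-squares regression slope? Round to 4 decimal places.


b = sum((xi-xbar)(yi-ybar)) / sum((xi-xbar)^2)
n = 6, xbar = 70/6 = 35/3 ≈ 11.666667, ybar = 84/6 = 14
Sxy = sum((xi-xbar)(yi-ybar)) = 77
Sxx = sum((xi-xbar)^2) = 346/3 ≈ 115.333333
b = Sxy / Sxx = 231/346 ≈ 0.667630

0.6676


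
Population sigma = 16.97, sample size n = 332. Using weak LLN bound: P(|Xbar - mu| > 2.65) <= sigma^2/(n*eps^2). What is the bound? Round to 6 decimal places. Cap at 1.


bound = min(1, sigma^2/(n*eps^2))
sigma^2 = 16.97^2 = 287.9809
n*eps^2 = 332 * 2.65^2 = 332 * 7.0225 = 2331.47
sigma^2/(n*eps^2) = 287.9809 / 2331.47 ≈ 0.12351902

0.123519


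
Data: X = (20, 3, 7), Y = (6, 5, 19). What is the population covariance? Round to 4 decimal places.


Cov = (1/n)*sum((xi-xbar)(yi-ybar))
n = 3, xbar = 30/3 = 10, ybar = 30/3 = 10
sum((xi-xbar)(yi-ybar)) = -32
Cov = -32 / 3 = -32/3 ≈ -10.666667

-10.6667


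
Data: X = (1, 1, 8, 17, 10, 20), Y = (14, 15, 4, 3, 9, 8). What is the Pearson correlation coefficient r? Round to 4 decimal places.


r = sum((xi-xbar)(yi-ybar)) / sqrt(sum((xi-xbar)^2) * sum((yi-ybar)^2))
n = 6, xbar = 57/6 = 9.5, ybar = 53/6 ≈ 8.833333
Sxy = sum((xi-xbar)(yi-ybar)) = -141.5
Sxx = sum((xi-xbar)^2) = 313.5
Syy = sum((yi-ybar)^2) = 737/6 ≈ 122.833333
sqrt(Sxx*Syy) ≈ 196.235191
r = Sxy / sqrt(Sxx*Syy) = -141.5 / 196.235191 ≈ -0.721074

-0.7211


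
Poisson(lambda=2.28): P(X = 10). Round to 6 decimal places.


P = e^(-lam) * lam^k / k!
e^(-2.28) ≈ 0.1022842
lam^k = 2.28^10 ≈ 3796.194626
k! = 10! = 3628800
P = 0.1022842 * 3796.194626 / 3628800 ≈ 0.000107

0.000107


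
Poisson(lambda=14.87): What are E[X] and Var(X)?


E[X] = Var(X) = lambda = 14.87

14.87, 14.87


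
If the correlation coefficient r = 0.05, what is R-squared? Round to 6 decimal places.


R^2 = r^2 = (0.05)^2 = 0.0025

0.002500


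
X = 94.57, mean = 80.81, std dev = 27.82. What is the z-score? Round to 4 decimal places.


z = (X - mu) / sigma
X - mu = 94.57 - 80.81 = 13.76
z = 13.76 / 27.82 = 688/1391 ≈ 0.494608

0.4946


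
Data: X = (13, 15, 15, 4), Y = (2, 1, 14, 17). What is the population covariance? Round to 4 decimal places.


Cov = (1/n)*sum((xi-xbar)(yi-ybar))
n = 4, xbar = 47/4 = 11.75, ybar = 34/4 = 8.5
sum((xi-xbar)(yi-ybar)) = -80.5
Cov = -80.5 / 4 = -20.125

-20.1250


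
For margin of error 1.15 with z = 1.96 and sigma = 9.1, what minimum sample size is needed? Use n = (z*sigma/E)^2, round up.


z*sigma/E = 1.96 * 9.1 / 1.15 = 8918/575 ≈ 15.509565
(z*sigma/E)^2 ≈ 240.546613
round up: n = 241

241


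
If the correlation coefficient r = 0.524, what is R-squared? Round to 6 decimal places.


R^2 = r^2 = (0.524)^2 = 0.274576

0.274576


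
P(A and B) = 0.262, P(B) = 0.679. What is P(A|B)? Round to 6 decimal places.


P(A|B) = P(A and B) / P(B) = 0.262 / 0.679 = 262/679 ≈ 0.38586156

0.385862


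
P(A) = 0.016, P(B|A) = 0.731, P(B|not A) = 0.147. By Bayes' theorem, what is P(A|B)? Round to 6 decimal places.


P(A|B) = P(B|A)*P(A) / P(B), P(B) = P(B|A)*P(A) + P(B|not A)*P(not A)
P(B|A)*P(A) = 0.731 * 0.016 = 0.011696
P(B|not A)*P(not A) = 0.147 * 0.984 = 0.144648
P(B) = 0.011696 + 0.144648 = 0.156344
P(A|B) = 0.011696 / 0.156344 ≈ 0.07480939

0.074809


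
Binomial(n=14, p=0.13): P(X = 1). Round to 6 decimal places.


P = C(n,k) * p^k * (1-p)^(n-k)
C(14,1) = 14
p^k = 0.13^1 = 0.13
(1-p)^(n-k) = 0.87^13 ≈ 0.1635876
P = 14 * 0.13 * 0.1635876 ≈ 0.297729

0.297729


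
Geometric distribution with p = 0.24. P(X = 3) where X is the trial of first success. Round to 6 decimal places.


P = (1-p)^(k-1) * p
(1-p)^(k-1) = 0.76^2 = 0.5776
P = 0.5776 * 0.24 = 0.138624

0.138624


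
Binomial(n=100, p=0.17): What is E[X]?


E[X] = n*p = 100 * 0.17 = 17

17


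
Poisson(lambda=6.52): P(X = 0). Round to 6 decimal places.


P = e^(-lam) * lam^k / k!
e^(-6.52) ≈ 0.001473669
lam^k = 6.52^0 = 1
k! = 0! = 1
P = 0.001473669 * 1 / 1 ≈ 0.001474

0.001474


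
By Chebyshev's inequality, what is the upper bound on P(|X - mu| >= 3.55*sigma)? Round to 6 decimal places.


P <= 1/k^2
k^2 = 3.55^2 = 12.6025
1/k^2 = 1 / 12.6025 = 400/5041 ≈ 0.07934934

0.079349


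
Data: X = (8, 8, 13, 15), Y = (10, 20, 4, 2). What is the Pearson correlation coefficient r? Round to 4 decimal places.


r = sum((xi-xbar)(yi-ybar)) / sqrt(sum((xi-xbar)^2) * sum((yi-ybar)^2))
n = 4, xbar = 44/4 = 11, ybar = 36/4 = 9
Sxy = sum((xi-xbar)(yi-ybar)) = -74
Sxx = sum((xi-xbar)^2) = 38
Syy = sum((yi-ybar)^2) = 196
sqrt(Sxx*Syy) ≈ 86.301796
r = Sxy / sqrt(Sxx*Syy) = -74 / 86.301796 ≈ -0.857456

-0.8575


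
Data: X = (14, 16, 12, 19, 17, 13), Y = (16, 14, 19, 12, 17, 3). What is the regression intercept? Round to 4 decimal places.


a = ybar - b*xbar, where b = sum((xi-xbar)(yi-ybar)) / sum((xi-xbar)^2)
n = 6, xbar = 91/6 ≈ 15.166667, ybar = 81/6 = 13.5
Sxy = sum((xi-xbar)(yi-ybar)) = 3.5
Sxx = sum((xi-xbar)^2) = 209/6 ≈ 34.833333
b = Sxy / Sxx = 21/209 ≈ 0.100478
a = 13.5 - 0.100478 * 15.166667 = 2503/209 ≈ 11.976077

11.9761


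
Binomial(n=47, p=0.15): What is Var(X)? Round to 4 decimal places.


Var = n*p*(1-p) = 47 * 0.15 * 0.85 = 5.9925

5.9925


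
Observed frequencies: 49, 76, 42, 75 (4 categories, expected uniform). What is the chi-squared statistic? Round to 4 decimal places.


chi2 = sum((O-E)^2/E), E = total/4
total = 242, E = 242/4 = 60.5
(49 - 60.5)^2 / 60.5 = 132.25 / 60.5 = 529/242 ≈ 2.185950
(76 - 60.5)^2 / 60.5 = 240.25 / 60.5 = 961/242 ≈ 3.971074
(42 - 60.5)^2 / 60.5 = 342.25 / 60.5 = 1369/242 ≈ 5.657025
(75 - 60.5)^2 / 60.5 = 210.25 / 60.5 = 841/242 ≈ 3.475207
chi2 = 1850/121 ≈ 15.289256

15.2893


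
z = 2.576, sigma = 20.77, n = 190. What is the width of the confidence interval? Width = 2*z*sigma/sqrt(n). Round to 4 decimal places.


width = 2*z*sigma/sqrt(n)
2*z*sigma = 2 * 2.576 * 20.77 = 107.00704
sqrt(190) ≈ 13.784049
width = 107.00704 / 13.784049 ≈ 7.763107

7.7631


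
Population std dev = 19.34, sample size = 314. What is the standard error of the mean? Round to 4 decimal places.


SE = sigma / sqrt(n)
sqrt(314) ≈ 17.720045
SE = 19.34 / 17.720045 ≈ 1.091419

1.0914


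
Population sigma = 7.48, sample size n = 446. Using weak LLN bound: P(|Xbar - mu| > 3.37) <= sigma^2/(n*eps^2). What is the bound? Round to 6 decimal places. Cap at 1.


bound = min(1, sigma^2/(n*eps^2))
sigma^2 = 7.48^2 = 55.9504
n*eps^2 = 446 * 3.37^2 = 446 * 11.3569 = 5065.1774
sigma^2/(n*eps^2) = 55.9504 / 5065.1774 ≈ 0.01104609

0.011046


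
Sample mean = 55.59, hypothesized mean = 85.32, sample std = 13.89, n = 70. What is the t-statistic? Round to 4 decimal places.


t = (xbar - mu0) / (s/sqrt(n))
xbar - mu0 = 55.59 - 85.32 = -29.73
sqrt(70) ≈ 8.36660027
s/sqrt(n) = 13.89 / 8.36660027 ≈ 1.66017254
t = -29.73 / 1.66017254 ≈ -17.907777

-17.9078


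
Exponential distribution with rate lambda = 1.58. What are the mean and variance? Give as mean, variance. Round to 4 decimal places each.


mean = 1/lam, var = 1/lam^2
mean = 1 / 1.58 = 50/79 ≈ 0.632911
lam^2 = 1.58^2 = 2.4964
var = 1 / 2.4964 = 2500/6241 ≈ 0.400577

0.6329, 0.4006


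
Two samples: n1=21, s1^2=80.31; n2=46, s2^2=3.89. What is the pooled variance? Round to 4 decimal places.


sp^2 = ((n1-1)*s1^2 + (n2-1)*s2^2)/(n1+n2-2)
(n1-1)*s1^2 = 20 * 80.31 = 1606.2
(n2-1)*s2^2 = 45 * 3.89 = 175.05
numerator = 1606.2 + 175.05 = 1781.25
n1+n2-2 = 65
sp^2 = 1781.25 / 65 = 1425/52 ≈ 27.403846

27.4038


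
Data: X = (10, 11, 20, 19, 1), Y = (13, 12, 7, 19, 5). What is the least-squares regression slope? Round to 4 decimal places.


b = sum((xi-xbar)(yi-ybar)) / sum((xi-xbar)^2)
n = 5, xbar = 61/5 = 12.2, ybar = 56/5 = 11.2
Sxy = sum((xi-xbar)(yi-ybar)) = 84.8
Sxx = sum((xi-xbar)^2) = 238.8
b = Sxy / Sxx = 212/597 ≈ 0.355109

0.3551


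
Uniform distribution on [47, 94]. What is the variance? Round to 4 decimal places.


Var = (b-a)^2 / 12
(b-a)^2 = (94 - 47)^2 = 2209
Var = 2209/12 ≈ 184.083333

184.0833


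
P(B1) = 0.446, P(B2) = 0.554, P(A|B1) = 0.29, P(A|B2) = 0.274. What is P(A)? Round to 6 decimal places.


P(A) = P(A|B1)*P(B1) + P(A|B2)*P(B2)
P(A|B1)*P(B1) = 0.29 * 0.446 = 0.12934
P(A|B2)*P(B2) = 0.274 * 0.554 = 0.151796
P(A) = 0.12934 + 0.151796 = 0.281136

0.281136


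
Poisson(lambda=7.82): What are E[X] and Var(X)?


E[X] = Var(X) = lambda = 7.82

7.82, 7.82


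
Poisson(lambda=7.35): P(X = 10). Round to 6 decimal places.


P = e^(-lam) * lam^k / k!
e^(-7.35) ≈ 0.0006425924
lam^k = 7.35^10 ≈ 460122415.293720
k! = 10! = 3628800
P = 0.0006425924 * 460122415.293720 / 3628800 ≈ 0.081479

0.081479


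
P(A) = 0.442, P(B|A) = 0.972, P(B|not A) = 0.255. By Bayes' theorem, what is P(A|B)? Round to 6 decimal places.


P(A|B) = P(B|A)*P(A) / P(B), P(B) = P(B|A)*P(A) + P(B|not A)*P(not A)
P(B|A)*P(A) = 0.972 * 0.442 = 0.429624
P(B|not A)*P(not A) = 0.255 * 0.558 = 0.14229
P(B) = 0.429624 + 0.14229 = 0.571914
P(A|B) = 0.429624 / 0.571914 = 468/623 ≈ 0.75120385

0.751204


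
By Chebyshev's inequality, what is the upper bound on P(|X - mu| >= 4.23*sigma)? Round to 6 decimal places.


P <= 1/k^2
k^2 = 4.23^2 = 17.8929
1/k^2 = 1 / 17.8929 ≈ 0.05588809

0.055888


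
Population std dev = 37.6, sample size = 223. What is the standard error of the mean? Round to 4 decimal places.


SE = sigma / sqrt(n)
sqrt(223) ≈ 14.933185
SE = 37.6 / 14.933185 ≈ 2.517882

2.5179


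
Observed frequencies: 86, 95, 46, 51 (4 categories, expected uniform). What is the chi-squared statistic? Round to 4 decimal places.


chi2 = sum((O-E)^2/E), E = total/4
total = 278, E = 278/4 = 69.5
(86 - 69.5)^2 / 69.5 = 272.25 / 69.5 = 1089/278 ≈ 3.917266
(95 - 69.5)^2 / 69.5 = 650.25 / 69.5 = 2601/278 ≈ 9.356115
(46 - 69.5)^2 / 69.5 = 552.25 / 69.5 = 2209/278 ≈ 7.946043
(51 - 69.5)^2 / 69.5 = 342.25 / 69.5 = 1369/278 ≈ 4.924460
chi2 = 3634/139 ≈ 26.143885

26.1439


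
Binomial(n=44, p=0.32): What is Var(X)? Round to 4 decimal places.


Var = n*p*(1-p) = 44 * 0.32 * 0.68 = 9.5744

9.5744


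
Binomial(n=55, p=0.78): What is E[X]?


E[X] = n*p = 55 * 0.78 = 42.9

42.9


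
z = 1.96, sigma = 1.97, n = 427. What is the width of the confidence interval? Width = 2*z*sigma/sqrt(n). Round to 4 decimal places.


width = 2*z*sigma/sqrt(n)
2*z*sigma = 2 * 1.96 * 1.97 = 7.7224
sqrt(427) ≈ 20.663978
width = 7.7224 / 20.663978 ≈ 0.373713

0.3737


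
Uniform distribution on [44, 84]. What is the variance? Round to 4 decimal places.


Var = (b-a)^2 / 12
(b-a)^2 = (84 - 44)^2 = 1600
Var = 1600/12 ≈ 133.333333

133.3333


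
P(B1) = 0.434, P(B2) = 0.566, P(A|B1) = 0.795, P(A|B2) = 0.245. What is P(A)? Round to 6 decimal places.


P(A) = P(A|B1)*P(B1) + P(A|B2)*P(B2)
P(A|B1)*P(B1) = 0.795 * 0.434 = 0.34503
P(A|B2)*P(B2) = 0.245 * 0.566 = 0.13867
P(A) = 0.34503 + 0.13867 = 0.4837

0.483700


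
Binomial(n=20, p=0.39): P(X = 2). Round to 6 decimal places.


P = C(n,k) * p^k * (1-p)^(n-k)
C(20,2) = 190
p^k = 0.39^2 = 0.1521
(1-p)^(n-k) = 0.61^18 ≈ 0.0001367531
P = 190 * 0.1521 * 0.0001367531 ≈ 0.003952

0.003952


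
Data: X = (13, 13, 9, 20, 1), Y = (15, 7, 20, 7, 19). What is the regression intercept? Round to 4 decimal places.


a = ybar - b*xbar, where b = sum((xi-xbar)(yi-ybar)) / sum((xi-xbar)^2)
n = 5, xbar = 56/5 = 11.2, ybar = 68/5 = 13.6
Sxy = sum((xi-xbar)(yi-ybar)) = -136.6
Sxx = sum((xi-xbar)^2) = 192.8
b = Sxy / Sxx = -683/964 ≈ -0.708506
a = 13.6 - (-0.708506) * 11.2 = 5190/241 ≈ 21.535270

21.5353


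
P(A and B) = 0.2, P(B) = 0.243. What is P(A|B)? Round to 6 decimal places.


P(A|B) = P(A and B) / P(B) = 0.2 / 0.243 = 200/243 ≈ 0.82304527

0.823045


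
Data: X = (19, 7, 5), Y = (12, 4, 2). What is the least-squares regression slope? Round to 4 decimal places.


b = sum((xi-xbar)(yi-ybar)) / sum((xi-xbar)^2)
n = 3, xbar = 31/3 ≈ 10.333333, ybar = 18/3 = 6
Sxy = sum((xi-xbar)(yi-ybar)) = 80
Sxx = sum((xi-xbar)^2) = 344/3 ≈ 114.666667
b = Sxy / Sxx = 30/43 ≈ 0.697674

0.6977


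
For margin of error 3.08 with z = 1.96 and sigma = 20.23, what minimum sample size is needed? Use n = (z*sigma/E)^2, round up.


z*sigma/E = 1.96 * 20.23 / 3.08 = 14161/1100 ≈ 12.873636
(z*sigma/E)^2 ≈ 165.730513
round up: n = 166

166


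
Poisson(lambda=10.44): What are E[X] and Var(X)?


E[X] = Var(X) = lambda = 10.44

10.44, 10.44


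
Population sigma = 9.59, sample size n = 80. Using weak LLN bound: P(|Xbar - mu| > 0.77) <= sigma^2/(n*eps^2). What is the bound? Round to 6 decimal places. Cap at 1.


bound = min(1, sigma^2/(n*eps^2))
sigma^2 = 9.59^2 = 91.9681
n*eps^2 = 80 * 0.77^2 = 80 * 0.5929 = 47.432
sigma^2/(n*eps^2) = 91.9681 / 47.432 = 18769/9680 ≈ 1.93894628
this exceeds 1, so the bound is capped at 1

1.000000


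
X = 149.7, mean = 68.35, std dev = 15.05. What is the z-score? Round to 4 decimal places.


z = (X - mu) / sigma
X - mu = 149.7 - 68.35 = 81.35
z = 81.35 / 15.05 = 1627/301 ≈ 5.405316

5.4053


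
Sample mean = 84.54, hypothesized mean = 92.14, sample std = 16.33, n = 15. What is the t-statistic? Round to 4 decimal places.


t = (xbar - mu0) / (s/sqrt(n))
xbar - mu0 = 84.54 - 92.14 = -7.6
sqrt(15) ≈ 3.87298335
s/sqrt(n) = 16.33 / 3.87298335 ≈ 4.21638787
t = -7.6 / 4.21638787 ≈ -1.802491

-1.8025


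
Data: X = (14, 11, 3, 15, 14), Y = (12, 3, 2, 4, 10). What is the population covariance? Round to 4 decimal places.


Cov = (1/n)*sum((xi-xbar)(yi-ybar))
n = 5, xbar = 57/5 = 11.4, ybar = 31/5 = 6.2
sum((xi-xbar)(yi-ybar)) = 53.6
Cov = 53.6 / 5 = 10.72

10.7200


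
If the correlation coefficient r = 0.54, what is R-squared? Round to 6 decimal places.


R^2 = r^2 = (0.54)^2 = 0.2916

0.291600


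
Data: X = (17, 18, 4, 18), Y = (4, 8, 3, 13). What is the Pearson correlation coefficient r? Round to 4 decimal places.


r = sum((xi-xbar)(yi-ybar)) / sqrt(sum((xi-xbar)^2) * sum((yi-ybar)^2))
n = 4, xbar = 57/4 = 14.25, ybar = 28/4 = 7
Sxy = sum((xi-xbar)(yi-ybar)) = 59
Sxx = sum((xi-xbar)^2) = 140.75
Syy = sum((yi-ybar)^2) = 62
sqrt(Sxx*Syy) ≈ 93.415737
r = Sxy / sqrt(Sxx*Syy) = 59 / 93.415737 ≈ 0.631585

0.6316


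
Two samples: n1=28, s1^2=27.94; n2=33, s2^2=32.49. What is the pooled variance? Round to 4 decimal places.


sp^2 = ((n1-1)*s1^2 + (n2-1)*s2^2)/(n1+n2-2)
(n1-1)*s1^2 = 27 * 27.94 = 754.38
(n2-1)*s2^2 = 32 * 32.49 = 1039.68
numerator = 754.38 + 1039.68 = 1794.06
n1+n2-2 = 59
sp^2 = 1794.06 / 59 = 89703/2950 ≈ 30.407797

30.4078


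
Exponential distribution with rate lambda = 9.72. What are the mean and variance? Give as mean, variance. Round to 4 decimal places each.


mean = 1/lam, var = 1/lam^2
mean = 1 / 9.72 = 25/243 ≈ 0.102881
lam^2 = 9.72^2 = 94.4784
var = 1 / 94.4784 ≈ 0.010584

0.1029, 0.0106


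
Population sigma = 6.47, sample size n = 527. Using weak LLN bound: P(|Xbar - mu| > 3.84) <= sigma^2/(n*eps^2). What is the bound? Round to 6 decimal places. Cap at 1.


bound = min(1, sigma^2/(n*eps^2))
sigma^2 = 6.47^2 = 41.8609
n*eps^2 = 527 * 3.84^2 = 527 * 14.7456 = 7770.9312
sigma^2/(n*eps^2) = 41.8609 / 7770.9312 ≈ 0.00538686

0.005387


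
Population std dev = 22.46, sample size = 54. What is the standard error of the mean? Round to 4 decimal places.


SE = sigma / sqrt(n)
sqrt(54) ≈ 7.348469
SE = 22.46 / 7.348469 ≈ 3.056419

3.0564


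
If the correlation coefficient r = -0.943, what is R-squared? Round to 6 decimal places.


R^2 = r^2 = (-0.943)^2 = 0.889249

0.889249


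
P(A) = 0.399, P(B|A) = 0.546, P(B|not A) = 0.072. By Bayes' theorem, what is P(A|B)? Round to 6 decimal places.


P(A|B) = P(B|A)*P(A) / P(B), P(B) = P(B|A)*P(A) + P(B|not A)*P(not A)
P(B|A)*P(A) = 0.546 * 0.399 = 0.217854
P(B|not A)*P(not A) = 0.072 * 0.601 = 0.043272
P(B) = 0.217854 + 0.043272 = 0.261126
P(A|B) = 0.217854 / 0.261126 ≈ 0.83428690

0.834287


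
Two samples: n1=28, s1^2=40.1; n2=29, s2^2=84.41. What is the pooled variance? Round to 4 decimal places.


sp^2 = ((n1-1)*s1^2 + (n2-1)*s2^2)/(n1+n2-2)
(n1-1)*s1^2 = 27 * 40.1 = 1082.7
(n2-1)*s2^2 = 28 * 84.41 = 2363.48
numerator = 1082.7 + 2363.48 = 3446.18
n1+n2-2 = 55
sp^2 = 3446.18 / 55 = 172309/2750 ≈ 62.657818

62.6578


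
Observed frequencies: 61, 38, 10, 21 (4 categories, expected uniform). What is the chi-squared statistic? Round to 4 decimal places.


chi2 = sum((O-E)^2/E), E = total/4
total = 130, E = 130/4 = 32.5
(61 - 32.5)^2 / 32.5 = 812.25 / 32.5 = 3249/130 ≈ 24.992308
(38 - 32.5)^2 / 32.5 = 30.25 / 32.5 = 121/130 ≈ 0.930769
(10 - 32.5)^2 / 32.5 = 506.25 / 32.5 = 405/26 ≈ 15.576923
(21 - 32.5)^2 / 32.5 = 132.25 / 32.5 = 529/130 ≈ 4.069231
chi2 = 2962/65 ≈ 45.569231

45.5692


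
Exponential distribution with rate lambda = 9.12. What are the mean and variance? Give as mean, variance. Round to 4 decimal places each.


mean = 1/lam, var = 1/lam^2
mean = 1 / 9.12 = 25/228 ≈ 0.109649
lam^2 = 9.12^2 = 83.1744
var = 1 / 83.1744 ≈ 0.012023

0.1096, 0.0120


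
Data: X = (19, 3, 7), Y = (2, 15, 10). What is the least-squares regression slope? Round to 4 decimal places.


b = sum((xi-xbar)(yi-ybar)) / sum((xi-xbar)^2)
n = 3, xbar = 29/3 ≈ 9.666667, ybar = 27/3 = 9
Sxy = sum((xi-xbar)(yi-ybar)) = -108
Sxx = sum((xi-xbar)^2) = 416/3 ≈ 138.666667
b = Sxy / Sxx = -81/104 ≈ -0.778846

-0.7788


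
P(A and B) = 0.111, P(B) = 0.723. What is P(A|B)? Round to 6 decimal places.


P(A|B) = P(A and B) / P(B) = 0.111 / 0.723 = 37/241 ≈ 0.15352697

0.153527


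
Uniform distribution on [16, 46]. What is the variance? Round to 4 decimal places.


Var = (b-a)^2 / 12
(b-a)^2 = (46 - 16)^2 = 900
Var = 900/12 = 75

75.0000


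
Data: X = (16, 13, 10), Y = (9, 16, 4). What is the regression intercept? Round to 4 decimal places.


a = ybar - b*xbar, where b = sum((xi-xbar)(yi-ybar)) / sum((xi-xbar)^2)
n = 3, xbar = 39/3 = 13, ybar = 29/3 ≈ 9.666667
Sxy = sum((xi-xbar)(yi-ybar)) = 15
Sxx = sum((xi-xbar)^2) = 18
b = Sxy / Sxx = 5/6 ≈ 0.833333
a = 9.666667 - 0.833333 * 13 = -7/6 ≈ -1.166667

-1.1667


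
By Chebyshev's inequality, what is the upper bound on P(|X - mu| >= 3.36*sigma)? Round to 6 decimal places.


P <= 1/k^2
k^2 = 3.36^2 = 11.2896
1/k^2 = 1 / 11.2896 = 625/7056 ≈ 0.08857710

0.088577


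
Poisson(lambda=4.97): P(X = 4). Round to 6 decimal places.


P = e^(-lam) * lam^k / k!
e^(-4.97) ≈ 0.006943148
lam^k = 4.97^4 ≈ 610.134461
k! = 4! = 24
P = 0.006943148 * 610.134461 / 24 ≈ 0.176511

0.176511


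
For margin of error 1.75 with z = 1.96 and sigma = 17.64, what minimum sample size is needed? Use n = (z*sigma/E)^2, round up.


z*sigma/E = 1.96 * 17.64 / 1.75 = 19.7568
(z*sigma/E)^2 ≈ 390.331146
round up: n = 391

391


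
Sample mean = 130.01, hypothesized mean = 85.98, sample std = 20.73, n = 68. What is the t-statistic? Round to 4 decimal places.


t = (xbar - mu0) / (s/sqrt(n))
xbar - mu0 = 130.01 - 85.98 = 44.03
sqrt(68) ≈ 8.24621125
s/sqrt(n) = 20.73 / 8.24621125 ≈ 2.51388175
t = 44.03 / 2.51388175 ≈ 17.514746

17.5147


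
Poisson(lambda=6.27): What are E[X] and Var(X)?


E[X] = Var(X) = lambda = 6.27

6.27, 6.27


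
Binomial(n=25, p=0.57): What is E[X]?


E[X] = n*p = 25 * 0.57 = 14.25

14.25


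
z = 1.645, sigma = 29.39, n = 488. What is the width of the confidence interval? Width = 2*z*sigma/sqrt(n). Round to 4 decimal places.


width = 2*z*sigma/sqrt(n)
2*z*sigma = 2 * 1.645 * 29.39 = 96.6931
sqrt(488) ≈ 22.090722
width = 96.6931 / 22.090722 ≈ 4.377091

4.3771


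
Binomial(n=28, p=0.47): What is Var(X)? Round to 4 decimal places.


Var = n*p*(1-p) = 28 * 0.47 * 0.53 = 6.9748

6.9748


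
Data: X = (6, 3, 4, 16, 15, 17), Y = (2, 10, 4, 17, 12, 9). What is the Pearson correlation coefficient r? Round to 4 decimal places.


r = sum((xi-xbar)(yi-ybar)) / sqrt(sum((xi-xbar)^2) * sum((yi-ybar)^2))
n = 6, xbar = 61/6 ≈ 10.166667, ybar = 54/6 = 9
Sxy = sum((xi-xbar)(yi-ybar)) = 114
Sxx = sum((xi-xbar)^2) = 1265/6 ≈ 210.833333
Syy = sum((yi-ybar)^2) = 148
sqrt(Sxx*Syy) ≈ 176.644653
r = Sxy / sqrt(Sxx*Syy) = 114 / 176.644653 ≈ 0.645363

0.6454


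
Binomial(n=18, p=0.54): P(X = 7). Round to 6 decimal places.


P = C(n,k) * p^k * (1-p)^(n-k)
C(18,7) = 31824
p^k = 0.54^7 ≈ 0.01338925
(1-p)^(n-k) = 0.46^11 ≈ 0.0001951354
P = 31824 * 0.01338925 * 0.0001951354 ≈ 0.083147

0.083147


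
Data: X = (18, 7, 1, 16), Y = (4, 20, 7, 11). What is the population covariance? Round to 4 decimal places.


Cov = (1/n)*sum((xi-xbar)(yi-ybar))
n = 4, xbar = 42/4 = 10.5, ybar = 42/4 = 10.5
sum((xi-xbar)(yi-ybar)) = -46
Cov = -46 / 4 = -11.5

-11.5000


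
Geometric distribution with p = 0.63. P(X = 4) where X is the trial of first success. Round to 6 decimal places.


P = (1-p)^(k-1) * p
(1-p)^(k-1) = 0.37^3 = 0.050653
P = 0.050653 * 0.63 = 0.03191139

0.031911


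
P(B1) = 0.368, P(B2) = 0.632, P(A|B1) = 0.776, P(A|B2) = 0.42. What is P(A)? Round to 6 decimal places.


P(A) = P(A|B1)*P(B1) + P(A|B2)*P(B2)
P(A|B1)*P(B1) = 0.776 * 0.368 = 0.285568
P(A|B2)*P(B2) = 0.42 * 0.632 = 0.26544
P(A) = 0.285568 + 0.26544 = 0.551008

0.551008


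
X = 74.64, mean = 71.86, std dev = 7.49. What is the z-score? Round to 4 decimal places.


z = (X - mu) / sigma
X - mu = 74.64 - 71.86 = 2.78
z = 2.78 / 7.49 = 278/749 ≈ 0.371162

0.3712


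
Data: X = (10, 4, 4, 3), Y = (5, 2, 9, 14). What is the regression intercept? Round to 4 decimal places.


a = ybar - b*xbar, where b = sum((xi-xbar)(yi-ybar)) / sum((xi-xbar)^2)
n = 4, xbar = 21/4 = 5.25, ybar = 30/4 = 7.5
Sxy = sum((xi-xbar)(yi-ybar)) = -21.5
Sxx = sum((xi-xbar)^2) = 30.75
b = Sxy / Sxx = -86/123 ≈ -0.699187
a = 7.5 - (-0.699187) * 5.25 = 458/41 ≈ 11.170732

11.1707


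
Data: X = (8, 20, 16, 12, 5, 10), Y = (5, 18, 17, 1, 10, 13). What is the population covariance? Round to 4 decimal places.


Cov = (1/n)*sum((xi-xbar)(yi-ybar))
n = 6, xbar = 71/6 ≈ 11.833333, ybar = 64/6 = 32/3 ≈ 10.666667
sum((xi-xbar)(yi-ybar)) = 320/3 ≈ 106.666667
Cov = 106.666667 / 6 = 160/9 ≈ 17.777778

17.7778


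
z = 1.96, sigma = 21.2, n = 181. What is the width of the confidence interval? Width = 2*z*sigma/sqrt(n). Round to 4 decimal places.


width = 2*z*sigma/sqrt(n)
2*z*sigma = 2 * 1.96 * 21.2 = 83.104
sqrt(181) ≈ 13.453624
width = 83.104 / 13.453624 ≈ 6.177072

6.1771


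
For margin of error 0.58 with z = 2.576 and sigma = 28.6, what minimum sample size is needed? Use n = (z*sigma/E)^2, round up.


z*sigma/E = 2.576 * 28.6 / 0.58 = 92092/725 ≈ 127.023448
(z*sigma/E)^2 ≈ 16134.956412
round up: n = 16135

16135


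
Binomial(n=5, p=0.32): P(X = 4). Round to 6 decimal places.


P = C(n,k) * p^k * (1-p)^(n-k)
C(5,4) = 5
p^k = 0.32^4 = 0.01048576
(1-p)^(n-k) = 0.68^1 = 0.68
P = 5 * 0.01048576 * 0.68 ≈ 0.035652

0.035652


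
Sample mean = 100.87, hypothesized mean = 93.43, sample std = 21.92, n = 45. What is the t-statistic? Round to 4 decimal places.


t = (xbar - mu0) / (s/sqrt(n))
xbar - mu0 = 100.87 - 93.43 = 7.44
sqrt(45) ≈ 6.70820393
s/sqrt(n) = 21.92 / 6.70820393 ≈ 3.26764067
t = 7.44 / 3.26764067 ≈ 2.276872

2.2769


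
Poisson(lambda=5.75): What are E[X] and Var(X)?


E[X] = Var(X) = lambda = 5.75

5.75, 5.75


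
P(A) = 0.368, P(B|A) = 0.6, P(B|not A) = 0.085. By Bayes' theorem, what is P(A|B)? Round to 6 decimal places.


P(A|B) = P(B|A)*P(A) / P(B), P(B) = P(B|A)*P(A) + P(B|not A)*P(not A)
P(B|A)*P(A) = 0.6 * 0.368 = 0.2208
P(B|not A)*P(not A) = 0.085 * 0.632 = 0.05372
P(B) = 0.2208 + 0.05372 = 0.27452
P(A|B) = 0.2208 / 0.27452 = 5520/6863 ≈ 0.80431298

0.804313


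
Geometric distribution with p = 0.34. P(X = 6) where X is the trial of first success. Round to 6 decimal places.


P = (1-p)^(k-1) * p
(1-p)^(k-1) = 0.66^5 ≈ 0.1252333
P = 0.1252333 * 0.34 ≈ 0.04257931

0.042579


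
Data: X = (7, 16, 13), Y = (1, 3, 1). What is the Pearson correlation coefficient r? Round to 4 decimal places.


r = sum((xi-xbar)(yi-ybar)) / sqrt(sum((xi-xbar)^2) * sum((yi-ybar)^2))
n = 3, xbar = 36/3 = 12, ybar = 5/3 ≈ 1.666667
Sxy = sum((xi-xbar)(yi-ybar)) = 8
Sxx = sum((xi-xbar)^2) = 42
Syy = sum((yi-ybar)^2) = 8/3 ≈ 2.666667
sqrt(Sxx*Syy) ≈ 10.583005
r = Sxy / sqrt(Sxx*Syy) = 8 / 10.583005 ≈ 0.755929

0.7559


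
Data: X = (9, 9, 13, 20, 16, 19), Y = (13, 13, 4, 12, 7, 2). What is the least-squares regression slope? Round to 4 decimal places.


b = sum((xi-xbar)(yi-ybar)) / sum((xi-xbar)^2)
n = 6, xbar = 86/6 = 43/3 ≈ 14.333333, ybar = 51/6 = 8.5
Sxy = sum((xi-xbar)(yi-ybar)) = -55
Sxx = sum((xi-xbar)^2) = 346/3 ≈ 115.333333
b = Sxy / Sxx = -165/346 ≈ -0.476879

-0.4769


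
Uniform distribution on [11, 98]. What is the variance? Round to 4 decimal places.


Var = (b-a)^2 / 12
(b-a)^2 = (98 - 11)^2 = 7569
Var = 7569/12 = 630.75

630.7500


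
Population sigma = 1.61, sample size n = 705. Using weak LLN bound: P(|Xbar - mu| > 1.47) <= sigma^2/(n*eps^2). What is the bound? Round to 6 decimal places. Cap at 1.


bound = min(1, sigma^2/(n*eps^2))
sigma^2 = 1.61^2 = 2.5921
n*eps^2 = 705 * 1.47^2 = 705 * 2.1609 = 1523.4345
sigma^2/(n*eps^2) = 2.5921 / 1523.4345 ≈ 0.00170148

0.001701


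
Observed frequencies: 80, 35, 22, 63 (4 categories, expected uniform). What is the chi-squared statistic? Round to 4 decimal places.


chi2 = sum((O-E)^2/E), E = total/4
total = 200, E = 200/4 = 50
(80 - 50)^2 / 50 = 900 / 50 = 18
(35 - 50)^2 / 50 = 225 / 50 = 4.5
(22 - 50)^2 / 50 = 784 / 50 = 15.68
(63 - 50)^2 / 50 = 169 / 50 = 3.38
chi2 = 41.56

41.5600


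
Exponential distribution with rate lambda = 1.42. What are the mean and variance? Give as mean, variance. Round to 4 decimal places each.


mean = 1/lam, var = 1/lam^2
mean = 1 / 1.42 = 50/71 ≈ 0.704225
lam^2 = 1.42^2 = 2.0164
var = 1 / 2.0164 = 2500/5041 ≈ 0.495933

0.7042, 0.4959


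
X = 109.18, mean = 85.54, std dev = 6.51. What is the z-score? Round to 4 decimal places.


z = (X - mu) / sigma
X - mu = 109.18 - 85.54 = 23.64
z = 23.64 / 6.51 = 788/217 ≈ 3.631336

3.6313


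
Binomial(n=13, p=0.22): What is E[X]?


E[X] = n*p = 13 * 0.22 = 2.86

2.86


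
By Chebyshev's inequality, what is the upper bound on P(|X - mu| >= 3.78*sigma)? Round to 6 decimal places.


P <= 1/k^2
k^2 = 3.78^2 = 14.2884
1/k^2 = 1 / 14.2884 ≈ 0.06998684

0.069987


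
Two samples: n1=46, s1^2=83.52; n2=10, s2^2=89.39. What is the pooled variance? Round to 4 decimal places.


sp^2 = ((n1-1)*s1^2 + (n2-1)*s2^2)/(n1+n2-2)
(n1-1)*s1^2 = 45 * 83.52 = 3758.4
(n2-1)*s2^2 = 9 * 89.39 = 804.51
numerator = 3758.4 + 804.51 = 4562.91
n1+n2-2 = 54
sp^2 = 4562.91 / 54 = 50699/600 ≈ 84.498333

84.4983


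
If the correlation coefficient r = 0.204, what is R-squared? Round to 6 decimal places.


R^2 = r^2 = (0.204)^2 = 0.041616

0.041616


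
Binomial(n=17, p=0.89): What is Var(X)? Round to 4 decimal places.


Var = n*p*(1-p) = 17 * 0.89 * 0.11 = 1.6643

1.6643


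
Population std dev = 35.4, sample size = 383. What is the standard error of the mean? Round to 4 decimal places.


SE = sigma / sqrt(n)
sqrt(383) ≈ 19.570386
SE = 35.4 / 19.570386 ≈ 1.808856

1.8089


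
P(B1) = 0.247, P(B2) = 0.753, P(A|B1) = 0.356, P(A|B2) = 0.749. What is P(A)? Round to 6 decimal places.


P(A) = P(A|B1)*P(B1) + P(A|B2)*P(B2)
P(A|B1)*P(B1) = 0.356 * 0.247 = 0.087932
P(A|B2)*P(B2) = 0.749 * 0.753 = 0.563997
P(A) = 0.087932 + 0.563997 = 0.651929

0.651929


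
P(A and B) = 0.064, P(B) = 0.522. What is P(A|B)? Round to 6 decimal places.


P(A|B) = P(A and B) / P(B) = 0.064 / 0.522 = 32/261 ≈ 0.12260536

0.122605


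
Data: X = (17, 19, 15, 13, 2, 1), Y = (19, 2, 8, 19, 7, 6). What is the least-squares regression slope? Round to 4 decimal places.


b = sum((xi-xbar)(yi-ybar)) / sum((xi-xbar)^2)
n = 6, xbar = 67/6 ≈ 11.166667, ybar = 61/6 ≈ 10.166667
Sxy = sum((xi-xbar)(yi-ybar)) = 401/6 ≈ 66.833333
Sxx = sum((xi-xbar)^2) = 1805/6 ≈ 300.833333
b = Sxy / Sxx = 401/1805 ≈ 0.222161

0.2222


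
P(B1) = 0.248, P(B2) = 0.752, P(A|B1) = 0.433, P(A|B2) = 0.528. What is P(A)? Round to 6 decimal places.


P(A) = P(A|B1)*P(B1) + P(A|B2)*P(B2)
P(A|B1)*P(B1) = 0.433 * 0.248 = 0.107384
P(A|B2)*P(B2) = 0.528 * 0.752 = 0.397056
P(A) = 0.107384 + 0.397056 = 0.50444

0.504440


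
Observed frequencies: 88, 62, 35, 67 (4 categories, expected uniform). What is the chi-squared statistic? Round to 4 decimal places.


chi2 = sum((O-E)^2/E), E = total/4
total = 252, E = 252/4 = 63
(88 - 63)^2 / 63 = 625 / 63 = 625/63 ≈ 9.920635
(62 - 63)^2 / 63 = 1 / 63 = 1/63 ≈ 0.015873
(35 - 63)^2 / 63 = 784 / 63 = 112/9 ≈ 12.444444
(67 - 63)^2 / 63 = 16 / 63 = 16/63 ≈ 0.253968
chi2 = 1426/63 ≈ 22.634921

22.6349


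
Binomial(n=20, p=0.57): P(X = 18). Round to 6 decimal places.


P = C(n,k) * p^k * (1-p)^(n-k)
C(20,18) = 190
p^k = 0.57^18 ≈ 0.00004034107
(1-p)^(n-k) = 0.43^2 = 0.1849
P = 190 * 0.00004034107 * 0.1849 ≈ 0.001417

0.001417


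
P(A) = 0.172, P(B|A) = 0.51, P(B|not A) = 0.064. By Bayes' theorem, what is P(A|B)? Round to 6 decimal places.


P(A|B) = P(B|A)*P(A) / P(B), P(B) = P(B|A)*P(A) + P(B|not A)*P(not A)
P(B|A)*P(A) = 0.51 * 0.172 = 0.08772
P(B|not A)*P(not A) = 0.064 * 0.828 = 0.052992
P(B) = 0.08772 + 0.052992 = 0.140712
P(A|B) = 0.08772 / 0.140712 = 3655/5863 ≈ 0.62340099

0.623401


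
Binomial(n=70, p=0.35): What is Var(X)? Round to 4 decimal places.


Var = n*p*(1-p) = 70 * 0.35 * 0.65 = 15.925

15.9250


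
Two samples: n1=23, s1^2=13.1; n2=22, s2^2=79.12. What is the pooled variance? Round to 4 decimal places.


sp^2 = ((n1-1)*s1^2 + (n2-1)*s2^2)/(n1+n2-2)
(n1-1)*s1^2 = 22 * 13.1 = 288.2
(n2-1)*s2^2 = 21 * 79.12 = 1661.52
numerator = 288.2 + 1661.52 = 1949.72
n1+n2-2 = 43
sp^2 = 1949.72 / 43 = 48743/1075 ≈ 45.342326

45.3423


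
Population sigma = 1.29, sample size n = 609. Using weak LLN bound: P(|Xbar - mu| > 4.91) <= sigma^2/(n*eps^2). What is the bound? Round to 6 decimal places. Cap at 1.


bound = min(1, sigma^2/(n*eps^2))
sigma^2 = 1.29^2 = 1.6641
n*eps^2 = 609 * 4.91^2 = 609 * 24.1081 = 14681.8329
sigma^2/(n*eps^2) = 1.6641 / 14681.8329 ≈ 0.00011334

0.000113


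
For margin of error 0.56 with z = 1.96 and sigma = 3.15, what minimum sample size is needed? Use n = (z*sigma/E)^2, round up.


z*sigma/E = 1.96 * 3.15 / 0.56 = 11.025
(z*sigma/E)^2 = 121.550625
round up: n = 122

122


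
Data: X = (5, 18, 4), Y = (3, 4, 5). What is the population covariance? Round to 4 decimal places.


Cov = (1/n)*sum((xi-xbar)(yi-ybar))
n = 3, xbar = 27/3 = 9, ybar = 12/3 = 4
sum((xi-xbar)(yi-ybar)) = -1
Cov = -1 / 3 = -1/3 ≈ -0.333333

-0.3333


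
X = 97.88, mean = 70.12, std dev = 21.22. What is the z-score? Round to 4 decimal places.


z = (X - mu) / sigma
X - mu = 97.88 - 70.12 = 27.76
z = 27.76 / 21.22 = 1388/1061 ≈ 1.308200

1.3082


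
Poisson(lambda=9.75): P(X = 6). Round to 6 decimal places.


P = e^(-lam) * lam^k / k!
e^(-9.75) ≈ 0.00005829466
lam^k = 9.75^6 ≈ 859068.301025
k! = 6! = 720
P = 0.00005829466 * 859068.301025 / 720 ≈ 0.069554

0.069554


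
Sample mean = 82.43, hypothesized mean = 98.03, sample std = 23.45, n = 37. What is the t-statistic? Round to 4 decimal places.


t = (xbar - mu0) / (s/sqrt(n))
xbar - mu0 = 82.43 - 98.03 = -15.6
sqrt(37) ≈ 6.08276253
s/sqrt(n) = 23.45 / 6.08276253 ≈ 3.85515625
t = -15.6 / 3.85515625 ≈ -4.046529

-4.0465


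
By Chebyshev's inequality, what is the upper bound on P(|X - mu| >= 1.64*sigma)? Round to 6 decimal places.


P <= 1/k^2
k^2 = 1.64^2 = 2.6896
1/k^2 = 1 / 2.6896 = 625/1681 ≈ 0.37180250

0.371802


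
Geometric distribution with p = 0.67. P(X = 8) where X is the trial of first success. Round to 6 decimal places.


P = (1-p)^(k-1) * p
(1-p)^(k-1) = 0.33^7 ≈ 0.0004261844
P = 0.0004261844 * 0.67 ≈ 0.0002855436

0.000286


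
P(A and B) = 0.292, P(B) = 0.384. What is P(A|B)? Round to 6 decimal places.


P(A|B) = P(A and B) / P(B) = 0.292 / 0.384 = 73/96 ≈ 0.76041667

0.760417


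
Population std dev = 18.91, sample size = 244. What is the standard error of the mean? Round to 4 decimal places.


SE = sigma / sqrt(n)
sqrt(244) ≈ 15.620499
SE = 18.91 / 15.620499 ≈ 1.210589

1.2106


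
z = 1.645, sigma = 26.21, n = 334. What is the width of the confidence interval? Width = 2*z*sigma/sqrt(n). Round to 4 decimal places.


width = 2*z*sigma/sqrt(n)
2*z*sigma = 2 * 1.645 * 26.21 = 86.2309
sqrt(334) ≈ 18.275667
width = 86.2309 / 18.275667 ≈ 4.718345

4.7183


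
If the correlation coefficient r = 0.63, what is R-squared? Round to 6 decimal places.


R^2 = r^2 = (0.63)^2 = 0.3969

0.396900


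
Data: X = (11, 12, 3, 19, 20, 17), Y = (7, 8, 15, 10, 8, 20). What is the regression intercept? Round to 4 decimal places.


a = ybar - b*xbar, where b = sum((xi-xbar)(yi-ybar)) / sum((xi-xbar)^2)
n = 6, xbar = 82/6 = 41/3 ≈ 13.666667, ybar = 68/6 = 34/3 ≈ 11.333333
Sxy = sum((xi-xbar)(yi-ybar)) = -64/3 ≈ -21.333333
Sxx = sum((xi-xbar)^2) = 610/3 ≈ 203.333333
b = Sxy / Sxx = -32/305 ≈ -0.104918
a = 11.333333 - (-0.104918) * 13.666667 = 3894/305 ≈ 12.767213

12.7672


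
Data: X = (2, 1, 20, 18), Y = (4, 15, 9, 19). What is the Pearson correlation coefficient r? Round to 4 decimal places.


r = sum((xi-xbar)(yi-ybar)) / sqrt(sum((xi-xbar)^2) * sum((yi-ybar)^2))
n = 4, xbar = 41/4 = 10.25, ybar = 47/4 = 11.75
Sxy = sum((xi-xbar)(yi-ybar)) = 63.25
Sxx = sum((xi-xbar)^2) = 308.75
Syy = sum((yi-ybar)^2) = 130.75
sqrt(Sxx*Syy) ≈ 200.920538
r = Sxy / sqrt(Sxx*Syy) = 63.25 / 200.920538 ≈ 0.314801

0.3148


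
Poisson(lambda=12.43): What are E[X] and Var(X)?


E[X] = Var(X) = lambda = 12.43

12.43, 12.43


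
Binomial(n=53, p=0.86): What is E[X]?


E[X] = n*p = 53 * 0.86 = 45.58

45.58


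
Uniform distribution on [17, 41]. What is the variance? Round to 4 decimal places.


Var = (b-a)^2 / 12
(b-a)^2 = (41 - 17)^2 = 576
Var = 576/12 = 48

48.0000


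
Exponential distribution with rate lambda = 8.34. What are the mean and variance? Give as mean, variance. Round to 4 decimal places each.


mean = 1/lam, var = 1/lam^2
mean = 1 / 8.34 = 50/417 ≈ 0.119904
lam^2 = 8.34^2 = 69.5556
var = 1 / 69.5556 ≈ 0.014377

0.1199, 0.0144


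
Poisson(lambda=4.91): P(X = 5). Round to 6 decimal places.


P = e^(-lam) * lam^k / k!
e^(-4.91) ≈ 0.007372488
lam^k = 4.91^5 ≈ 2853.694384
k! = 5! = 120
P = 0.007372488 * 2853.694384 / 120 ≈ 0.175324

0.175324


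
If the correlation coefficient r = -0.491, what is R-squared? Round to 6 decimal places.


R^2 = r^2 = (-0.491)^2 = 0.241081

0.241081


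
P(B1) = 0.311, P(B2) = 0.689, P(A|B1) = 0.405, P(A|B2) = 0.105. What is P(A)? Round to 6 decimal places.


P(A) = P(A|B1)*P(B1) + P(A|B2)*P(B2)
P(A|B1)*P(B1) = 0.405 * 0.311 = 0.125955
P(A|B2)*P(B2) = 0.105 * 0.689 = 0.072345
P(A) = 0.125955 + 0.072345 = 0.1983

0.198300


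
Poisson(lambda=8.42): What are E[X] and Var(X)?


E[X] = Var(X) = lambda = 8.42

8.42, 8.42


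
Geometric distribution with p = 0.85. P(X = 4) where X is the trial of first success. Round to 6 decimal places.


P = (1-p)^(k-1) * p
(1-p)^(k-1) = 0.15^3 = 0.003375
P = 0.003375 * 0.85 = 0.00286875

0.002869


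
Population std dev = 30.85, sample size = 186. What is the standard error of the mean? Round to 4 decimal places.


SE = sigma / sqrt(n)
sqrt(186) ≈ 13.638182
SE = 30.85 / 13.638182 ≈ 2.262032

2.2620


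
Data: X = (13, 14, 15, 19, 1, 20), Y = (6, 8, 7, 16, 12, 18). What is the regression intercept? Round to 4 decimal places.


a = ybar - b*xbar, where b = sum((xi-xbar)(yi-ybar)) / sum((xi-xbar)^2)
n = 6, xbar = 82/6 = 41/3 ≈ 13.666667, ybar = 67/6 ≈ 11.166667
Sxy = sum((xi-xbar)(yi-ybar)) = 166/3 ≈ 55.333333
Sxx = sum((xi-xbar)^2) = 694/3 ≈ 231.333333
b = Sxy / Sxx = 83/347 ≈ 0.239193
a = 11.166667 - 0.239193 * 13.666667 = 5481/694 ≈ 7.897695

7.8977


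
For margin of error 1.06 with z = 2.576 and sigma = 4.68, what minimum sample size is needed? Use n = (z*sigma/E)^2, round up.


z*sigma/E = 2.576 * 4.68 / 1.06 = 75348/6625 ≈ 11.373283
(z*sigma/E)^2 ≈ 129.351567
round up: n = 130

130


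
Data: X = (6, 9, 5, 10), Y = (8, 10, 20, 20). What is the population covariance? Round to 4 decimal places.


Cov = (1/n)*sum((xi-xbar)(yi-ybar))
n = 4, xbar = 30/4 = 7.5, ybar = 58/4 = 14.5
sum((xi-xbar)(yi-ybar)) = 3
Cov = 3 / 4 = 0.75

0.7500


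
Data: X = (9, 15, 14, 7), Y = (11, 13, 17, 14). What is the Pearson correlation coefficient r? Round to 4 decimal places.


r = sum((xi-xbar)(yi-ybar)) / sqrt(sum((xi-xbar)^2) * sum((yi-ybar)^2))
n = 4, xbar = 45/4 = 11.25, ybar = 55/4 = 13.75
Sxy = sum((xi-xbar)(yi-ybar)) = 11.25
Sxx = sum((xi-xbar)^2) = 44.75
Syy = sum((yi-ybar)^2) = 18.75
sqrt(Sxx*Syy) ≈ 28.966576
r = Sxy / sqrt(Sxx*Syy) = 11.25 / 28.966576 ≈ 0.388379

0.3884


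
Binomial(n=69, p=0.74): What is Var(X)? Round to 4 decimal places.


Var = n*p*(1-p) = 69 * 0.74 * 0.26 = 13.2756

13.2756


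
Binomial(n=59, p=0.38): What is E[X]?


E[X] = n*p = 59 * 0.38 = 22.42

22.42


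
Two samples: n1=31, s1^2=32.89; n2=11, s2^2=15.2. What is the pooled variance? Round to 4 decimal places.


sp^2 = ((n1-1)*s1^2 + (n2-1)*s2^2)/(n1+n2-2)
(n1-1)*s1^2 = 30 * 32.89 = 986.7
(n2-1)*s2^2 = 10 * 15.2 = 152
numerator = 986.7 + 152 = 1138.7
n1+n2-2 = 40
sp^2 = 1138.7 / 40 = 28.4675

28.4675


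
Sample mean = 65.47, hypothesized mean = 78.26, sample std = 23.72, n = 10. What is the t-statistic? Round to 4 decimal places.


t = (xbar - mu0) / (s/sqrt(n))
xbar - mu0 = 65.47 - 78.26 = -12.79
sqrt(10) ≈ 3.16227766
s/sqrt(n) = 23.72 / 3.16227766 ≈ 7.50092261
t = -12.79 / 7.50092261 ≈ -1.705124

-1.7051


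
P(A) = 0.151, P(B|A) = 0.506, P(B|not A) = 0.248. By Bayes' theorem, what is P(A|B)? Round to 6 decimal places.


P(A|B) = P(B|A)*P(A) / P(B), P(B) = P(B|A)*P(A) + P(B|not A)*P(not A)
P(B|A)*P(A) = 0.506 * 0.151 = 0.076406
P(B|not A)*P(not A) = 0.248 * 0.849 = 0.210552
P(B) = 0.076406 + 0.210552 = 0.286958
P(A|B) = 0.076406 / 0.286958 ≈ 0.26626196

0.266262


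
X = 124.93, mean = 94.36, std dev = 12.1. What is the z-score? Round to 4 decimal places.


z = (X - mu) / sigma
X - mu = 124.93 - 94.36 = 30.57
z = 30.57 / 12.1 = 3057/1210 ≈ 2.526446

2.5264


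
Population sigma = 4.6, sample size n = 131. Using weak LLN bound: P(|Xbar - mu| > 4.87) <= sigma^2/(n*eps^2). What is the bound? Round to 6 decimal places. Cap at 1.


bound = min(1, sigma^2/(n*eps^2))
sigma^2 = 4.6^2 = 21.16
n*eps^2 = 131 * 4.87^2 = 131 * 23.7169 = 3106.9139
sigma^2/(n*eps^2) = 21.16 / 3106.9139 ≈ 0.00681062

0.006811


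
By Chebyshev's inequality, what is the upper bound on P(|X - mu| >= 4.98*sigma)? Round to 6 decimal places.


P <= 1/k^2
k^2 = 4.98^2 = 24.8004
1/k^2 = 1 / 24.8004 ≈ 0.04032193

0.040322


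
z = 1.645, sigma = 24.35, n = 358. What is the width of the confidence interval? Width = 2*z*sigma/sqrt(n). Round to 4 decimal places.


width = 2*z*sigma/sqrt(n)
2*z*sigma = 2 * 1.645 * 24.35 = 80.1115
sqrt(358) ≈ 18.920888
width = 80.1115 / 18.920888 ≈ 4.234024

4.2340
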